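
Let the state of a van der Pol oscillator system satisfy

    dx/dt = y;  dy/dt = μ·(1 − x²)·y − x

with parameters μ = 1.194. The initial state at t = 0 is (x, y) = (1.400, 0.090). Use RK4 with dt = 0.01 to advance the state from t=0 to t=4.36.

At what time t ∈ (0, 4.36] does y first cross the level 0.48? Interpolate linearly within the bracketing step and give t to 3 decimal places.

t = 3.262

t=0.000: state=(1.400, 0.090)
step 1 (dt=0.01): k1=(0.090, -1.503), k2=(0.082, -1.495), k3=(0.083, -1.495), k4=(0.075, -1.487); state += dt/6·(k1+2k2+2k3+k4)
t=0.010: state=(1.401, 0.075)
t=0.020: state=(1.402, 0.060)
t=0.030: state=(1.402, 0.046)
continuing one RK4 step at a time; state shown every 20 steps (Δt=0.2):
t=0.200: state=(1.390, -0.179)
t=0.400: state=(1.332, -0.393)
t=0.600: state=(1.235, -0.575)
t=0.800: state=(1.103, -0.751)
t=1.000: state=(0.933, -0.947)
t=1.200: state=(0.720, -1.193)
t=1.400: state=(0.451, -1.521)
t=1.600: state=(0.105, -1.955)
t=1.800: state=(-0.336, -2.444)
t=2.000: state=(-0.859, -2.713)
t=2.200: state=(-1.375, -2.322)
t=2.400: state=(-1.748, -1.361)
t=2.600: state=(-1.927, -0.483)
t=2.800: state=(-1.966, 0.038)
t=3.000: state=(-1.929, 0.304)
t=3.200: state=(-1.852, 0.448)
t=3.260: state=(-1.824, 0.479)
next step: t=3.270: state=(-1.819, 0.484) — y has crossed 0.48
linear interpolation between t=3.260 (0.47902) and t=3.270 (0.48391) → t≈3.262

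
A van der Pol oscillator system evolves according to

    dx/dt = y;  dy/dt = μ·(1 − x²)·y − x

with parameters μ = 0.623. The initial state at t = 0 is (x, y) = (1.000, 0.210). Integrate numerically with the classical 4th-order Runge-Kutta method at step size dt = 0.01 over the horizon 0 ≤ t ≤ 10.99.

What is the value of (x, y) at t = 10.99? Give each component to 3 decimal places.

t=0.000: state=(1.000, 0.210)
step 1 (dt=0.01): k1=(0.210, -1.000), k2=(0.205, -1.001), k3=(0.205, -1.001), k4=(0.200, -1.003); state += dt/6·(k1+2k2+2k3+k4)
t=0.010: state=(1.002, 0.200)
t=0.020: state=(1.004, 0.190)
t=0.030: state=(1.006, 0.180)
continuing one RK4 step at a time; state shown every 50 steps (Δt=0.5):
t=0.500: state=(0.978, -0.295)
t=1.000: state=(0.710, -0.774)
t=1.500: state=(0.203, -1.256)
t=2.000: state=(-0.528, -1.605)
t=2.500: state=(-1.275, -1.212)
t=3.000: state=(-1.632, -0.214)
t=3.500: state=(-1.542, 0.510)
t=4.000: state=(-1.162, 0.997)
t=4.500: state=(-0.537, 1.528)
t=5.000: state=(0.380, 2.108)
t=5.500: state=(1.409, 1.724)
t=6.000: state=(1.913, 0.305)
t=6.500: state=(1.830, -0.520)
t=7.000: state=(1.457, -0.952)
t=7.500: state=(0.874, -1.404)
t=8.000: state=(0.020, -2.034)
t=8.500: state=(-1.092, -2.192)
t=9.000: state=(-1.879, -0.802)
t=9.500: state=(-1.962, 0.319)
t=10.000: state=(-1.666, 0.813)
t=10.500: state=(-1.163, 1.208)
t=10.990: state=(-0.447, 1.752)

(x, y) = (-0.447, 1.752)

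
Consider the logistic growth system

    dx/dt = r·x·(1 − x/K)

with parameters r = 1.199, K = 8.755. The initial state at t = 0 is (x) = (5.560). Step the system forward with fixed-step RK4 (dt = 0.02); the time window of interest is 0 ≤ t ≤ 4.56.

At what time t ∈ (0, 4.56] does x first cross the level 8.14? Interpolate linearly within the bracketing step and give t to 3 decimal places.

t=0.000: state=(5.560)
step 1 (dt=0.02): k1=(2.433), k2=(2.425), k3=(2.425), k4=(2.417); state += dt/6·(k1+2k2+2k3+k4)
t=0.020: state=(5.608)
t=0.040: state=(5.657)
t=0.060: state=(5.705)
continuing one RK4 step at a time; state shown every 10 steps (Δt=0.2):
t=0.200: state=(6.029)
t=0.400: state=(6.458)
t=0.600: state=(6.841)
t=0.800: state=(7.175)
t=1.000: state=(7.462)
t=1.200: state=(7.705)
t=1.400: state=(7.907)
t=1.600: state=(8.074)
t=1.680: state=(8.132)
next step: t=1.700: state=(8.145) — x has crossed 8.14
linear interpolation between t=1.680 (8.13160) and t=1.700 (8.14535) → t≈1.692

t = 1.692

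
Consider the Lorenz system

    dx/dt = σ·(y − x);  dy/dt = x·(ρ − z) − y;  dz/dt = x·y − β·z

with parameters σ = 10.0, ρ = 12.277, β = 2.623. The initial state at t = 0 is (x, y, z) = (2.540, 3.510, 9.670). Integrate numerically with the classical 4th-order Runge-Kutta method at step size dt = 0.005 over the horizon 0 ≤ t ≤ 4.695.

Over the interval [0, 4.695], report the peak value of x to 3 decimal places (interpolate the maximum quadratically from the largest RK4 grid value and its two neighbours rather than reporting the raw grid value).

t=0.000: state=(2.540, 3.510, 9.670)
step 1 (dt=0.005): k1=(9.700, 3.112, -16.449), k2=(9.535, 3.273, -16.236), k3=(9.543, 3.270, -16.238), k4=(9.386, 3.430, -16.026); state += dt/6·(k1+2k2+2k3+k4)
t=0.005: state=(2.588, 3.526, 9.589)
t=0.010: state=(2.634, 3.544, 9.510)
t=0.015: state=(2.679, 3.564, 9.433)
continuing one RK4 step at a time; state shown every 40 steps (Δt=0.2):
t=0.200: state=(4.213, 5.205, 8.040)
t=0.400: state=(6.472, 7.472, 10.378)
t=0.600: state=(6.753, 5.939, 13.709)
t=0.800: state=(4.674, 3.845, 12.168)
t=1.000: state=(4.057, 4.237, 9.732)
t=1.200: state=(5.115, 5.895, 9.371)
t=1.400: state=(6.461, 6.783, 11.627)
t=1.600: state=(5.940, 5.241, 12.874)
t=1.800: state=(4.697, 4.335, 11.354)
t=2.000: state=(4.681, 4.990, 9.993)
t=2.200: state=(5.625, 6.138, 10.458)
t=2.400: state=(6.156, 6.073, 12.047)
t=2.600: state=(5.455, 4.992, 12.111)
t=2.800: state=(4.853, 4.778, 10.930)
t=3.000: state=(5.143, 5.459, 10.402)
t=3.200: state=(5.790, 6.022, 11.159)
t=3.400: state=(5.805, 5.594, 11.962)
t=3.600: state=(5.252, 5.008, 11.568)
t=3.800: state=(5.066, 5.135, 10.827)
t=4.000: state=(5.422, 5.655, 10.821)
t=4.200: state=(5.744, 5.782, 11.472)
t=4.400: state=(5.551, 5.362, 11.713)
t=4.600: state=(5.224, 5.133, 11.264)
t=4.695: state=(5.188, 5.203, 11.035)
largest grid value and its neighbours: x(0.510)=7.11418, x(0.515)=7.11594, x(0.520)=7.11501
parabola through these three points peaks at t≈0.516 with x≈7.11597

max x = 7.116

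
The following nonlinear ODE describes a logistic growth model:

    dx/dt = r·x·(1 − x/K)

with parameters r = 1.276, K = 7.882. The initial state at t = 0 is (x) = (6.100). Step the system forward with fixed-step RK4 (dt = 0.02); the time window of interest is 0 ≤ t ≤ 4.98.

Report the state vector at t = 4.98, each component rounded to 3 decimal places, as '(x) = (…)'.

t=0.000: state=(6.100)
step 1 (dt=0.02): k1=(1.760), k2=(1.747), k3=(1.747), k4=(1.735); state += dt/6·(k1+2k2+2k3+k4)
t=0.020: state=(6.135)
t=0.040: state=(6.169)
t=0.060: state=(6.203)
continuing one RK4 step at a time; state shown every 10 steps (Δt=0.2):
t=0.200: state=(6.427)
t=0.400: state=(6.706)
t=0.600: state=(6.939)
t=0.800: state=(7.131)
t=1.000: state=(7.288)
t=1.200: state=(7.414)
t=1.400: state=(7.514)
t=1.600: state=(7.594)
t=1.800: state=(7.657)
t=2.000: state=(7.707)
t=2.200: state=(7.745)
t=2.400: state=(7.776)
t=2.600: state=(7.799)
t=2.800: state=(7.818)
t=3.000: state=(7.832)
t=3.200: state=(7.843)
t=3.400: state=(7.852)
t=3.600: state=(7.859)
t=3.800: state=(7.864)
t=4.000: state=(7.868)
t=4.200: state=(7.871)
t=4.400: state=(7.874)
t=4.600: state=(7.876)
t=4.800: state=(7.877)
t=4.980: state=(7.878)

(x) = (7.878)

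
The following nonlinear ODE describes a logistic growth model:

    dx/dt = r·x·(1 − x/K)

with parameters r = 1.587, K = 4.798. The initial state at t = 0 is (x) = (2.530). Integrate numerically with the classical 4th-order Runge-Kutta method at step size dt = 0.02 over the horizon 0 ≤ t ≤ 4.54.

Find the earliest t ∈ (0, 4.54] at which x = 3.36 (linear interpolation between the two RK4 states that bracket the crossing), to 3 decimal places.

t = 0.466

t=0.000: state=(2.530)
step 1 (dt=0.02): k1=(1.898), k2=(1.896), k3=(1.896), k4=(1.894); state += dt/6·(k1+2k2+2k3+k4)
t=0.020: state=(2.568)
t=0.040: state=(2.606)
t=0.060: state=(2.643)
continuing one RK4 step at a time; state shown every 10 steps (Δt=0.2):
t=0.200: state=(2.903)
t=0.400: state=(3.253)
t=0.460: state=(3.351)
next step: t=0.480: state=(3.382) — x has crossed 3.36
linear interpolation between t=0.460 (3.35057) and t=0.480 (3.38245) → t≈0.466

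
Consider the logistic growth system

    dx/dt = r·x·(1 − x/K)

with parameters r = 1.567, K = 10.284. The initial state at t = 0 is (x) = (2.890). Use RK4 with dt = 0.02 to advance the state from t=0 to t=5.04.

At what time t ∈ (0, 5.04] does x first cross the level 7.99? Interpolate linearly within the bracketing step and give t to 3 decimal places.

t=0.000: state=(2.890)
step 1 (dt=0.02): k1=(3.256), k2=(3.278), k3=(3.278), k4=(3.300); state += dt/6·(k1+2k2+2k3+k4)
t=0.020: state=(2.956)
t=0.040: state=(3.022)
t=0.060: state=(3.089)
continuing one RK4 step at a time; state shown every 10 steps (Δt=0.2):
t=0.200: state=(3.583)
t=0.400: state=(4.345)
t=0.600: state=(5.144)
t=0.800: state=(5.943)
t=1.000: state=(6.705)
t=1.200: state=(7.397)
t=1.380: state=(7.945)
next step: t=1.400: state=(8.002) — x has crossed 7.99
linear interpolation between t=1.380 (7.94541) and t=1.400 (8.00155) → t≈1.396

t = 1.396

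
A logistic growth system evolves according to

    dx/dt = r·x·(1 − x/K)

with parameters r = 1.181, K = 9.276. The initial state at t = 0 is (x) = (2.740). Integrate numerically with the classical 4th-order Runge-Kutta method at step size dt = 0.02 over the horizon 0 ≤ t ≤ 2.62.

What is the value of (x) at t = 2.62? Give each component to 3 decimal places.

t=0.000: state=(2.740)
step 1 (dt=0.02): k1=(2.280), k2=(2.291), k3=(2.291), k4=(2.302); state += dt/6·(k1+2k2+2k3+k4)
t=0.020: state=(2.786)
t=0.040: state=(2.832)
t=0.060: state=(2.879)
continuing one RK4 step at a time; state shown every 5 steps (Δt=0.1):
t=0.100: state=(2.973)
t=0.200: state=(3.217)
t=0.300: state=(3.469)
t=0.400: state=(3.729)
t=0.500: state=(3.995)
t=0.600: state=(4.266)
t=0.700: state=(4.539)
t=0.800: state=(4.813)
t=0.900: state=(5.085)
t=1.000: state=(5.355)
t=1.100: state=(5.619)
t=1.200: state=(5.878)
t=1.300: state=(6.128)
t=1.400: state=(6.368)
t=1.500: state=(6.599)
t=1.600: state=(6.818)
t=1.700: state=(7.025)
t=1.800: state=(7.221)
t=1.900: state=(7.403)
t=2.000: state=(7.574)
t=2.100: state=(7.732)
t=2.200: state=(7.878)
t=2.300: state=(8.012)
t=2.400: state=(8.136)
t=2.500: state=(8.249)
t=2.600: state=(8.352)
t=2.620: state=(8.371)

(x) = (8.371)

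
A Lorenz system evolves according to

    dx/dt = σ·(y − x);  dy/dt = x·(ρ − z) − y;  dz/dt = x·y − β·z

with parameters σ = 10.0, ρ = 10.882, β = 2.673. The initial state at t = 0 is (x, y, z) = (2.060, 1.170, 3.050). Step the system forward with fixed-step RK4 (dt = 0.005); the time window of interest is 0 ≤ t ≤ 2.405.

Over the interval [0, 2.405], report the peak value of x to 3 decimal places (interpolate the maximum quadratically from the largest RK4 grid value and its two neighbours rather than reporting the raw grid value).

t=0.000: state=(2.060, 1.170, 3.050)
step 1 (dt=0.005): k1=(-8.900, 14.964, -5.742), k2=(-8.303, 14.782, -5.654), k3=(-8.323, 14.793, -5.654), k4=(-7.744, 14.621, -5.566); state += dt/6·(k1+2k2+2k3+k4)
t=0.005: state=(2.018, 1.244, 3.022)
t=0.010: state=(1.982, 1.316, 2.994)
t=0.015: state=(1.952, 1.387, 2.968)
continuing one RK4 step at a time; state shown every 20 steps (Δt=0.1):
t=0.100: state=(2.001, 2.528, 2.651)
t=0.200: state=(2.909, 4.170, 2.748)
t=0.300: state=(4.511, 6.443, 3.848)
t=0.400: state=(6.641, 8.815, 6.787)
t=0.500: state=(8.332, 9.209, 11.425)
t=0.600: state=(7.969, 6.406, 14.566)
t=0.700: state=(5.783, 3.366, 14.039)
t=0.800: state=(3.703, 2.092, 11.807)
t=0.900: state=(2.596, 1.945, 9.562)
t=1.000: state=(2.288, 2.273, 7.755)
t=1.100: state=(2.499, 2.918, 6.472)
t=1.200: state=(3.111, 3.915, 5.792)
t=1.300: state=(4.106, 5.286, 5.897)
t=1.400: state=(5.416, 6.800, 7.078)
t=1.500: state=(6.683, 7.700, 9.375)
t=1.600: state=(7.188, 7.094, 11.820)
t=1.700: state=(6.511, 5.359, 12.837)
t=1.800: state=(5.199, 3.884, 12.158)
t=1.900: state=(4.095, 3.254, 10.714)
t=2.000: state=(3.543, 3.269, 9.263)
t=2.100: state=(3.509, 3.695, 8.150)
t=2.200: state=(3.881, 4.423, 7.547)
t=2.300: state=(4.559, 5.350, 7.592)
t=2.400: state=(5.397, 6.236, 8.372)
t=2.405: state=(5.439, 6.272, 8.429)
largest grid value and its neighbours: x(0.530)=8.48759, x(0.535)=8.49171, x(0.540)=8.48936
parabola through these three points peaks at t≈0.536 with x≈8.49177

max x = 8.492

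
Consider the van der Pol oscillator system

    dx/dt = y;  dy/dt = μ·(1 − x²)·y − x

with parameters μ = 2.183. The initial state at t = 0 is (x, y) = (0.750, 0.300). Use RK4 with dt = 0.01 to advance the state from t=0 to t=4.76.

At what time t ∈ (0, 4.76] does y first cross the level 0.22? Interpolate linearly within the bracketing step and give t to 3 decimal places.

t=0.000: state=(0.750, 0.300)
step 1 (dt=0.01): k1=(0.300, -0.463), k2=(0.298, -0.469), k3=(0.298, -0.469), k4=(0.295, -0.474); state += dt/6·(k1+2k2+2k3+k4)
t=0.010: state=(0.753, 0.295)
t=0.020: state=(0.756, 0.291)
t=0.030: state=(0.759, 0.286)
t=0.140: state=(0.787, 0.225)
next step: t=0.150: state=(0.789, 0.219) — y has crossed 0.22
linear interpolation between t=0.140 (0.22534) and t=0.150 (0.21930) → t≈0.149

t = 0.149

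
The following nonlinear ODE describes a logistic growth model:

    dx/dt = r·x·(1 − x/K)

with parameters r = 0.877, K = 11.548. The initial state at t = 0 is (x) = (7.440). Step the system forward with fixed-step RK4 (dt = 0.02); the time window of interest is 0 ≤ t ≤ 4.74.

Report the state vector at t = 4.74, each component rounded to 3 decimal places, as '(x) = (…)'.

t=0.000: state=(7.440)
step 1 (dt=0.02): k1=(2.321), k2=(2.315), k3=(2.315), k4=(2.309); state += dt/6·(k1+2k2+2k3+k4)
t=0.020: state=(7.486)
t=0.040: state=(7.532)
t=0.060: state=(7.578)
continuing one RK4 step at a time; state shown every 10 steps (Δt=0.2):
t=0.200: state=(7.892)
t=0.400: state=(8.315)
t=0.600: state=(8.707)
t=0.800: state=(9.066)
t=1.000: state=(9.391)
t=1.200: state=(9.682)
t=1.400: state=(9.940)
t=1.600: state=(10.168)
t=1.800: state=(10.367)
t=2.000: state=(10.541)
t=2.200: state=(10.691)
t=2.400: state=(10.820)
t=2.600: state=(10.931)
t=2.800: state=(11.026)
t=3.000: state=(11.106)
t=3.200: state=(11.175)
t=3.400: state=(11.234)
t=3.600: state=(11.283)
t=3.800: state=(11.325)
t=4.000: state=(11.360)
t=4.200: state=(11.390)
t=4.400: state=(11.415)
t=4.600: state=(11.436)
t=4.740: state=(11.449)

(x) = (11.449)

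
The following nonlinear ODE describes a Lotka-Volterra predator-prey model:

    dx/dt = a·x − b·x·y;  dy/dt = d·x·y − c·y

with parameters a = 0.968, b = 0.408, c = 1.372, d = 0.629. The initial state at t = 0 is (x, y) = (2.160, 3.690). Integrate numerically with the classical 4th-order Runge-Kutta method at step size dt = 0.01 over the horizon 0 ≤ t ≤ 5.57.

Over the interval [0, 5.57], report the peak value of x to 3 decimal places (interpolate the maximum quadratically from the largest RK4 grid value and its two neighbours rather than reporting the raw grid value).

t=0.000: state=(2.160, 3.690)
step 1 (dt=0.01): k1=(-1.161, -0.049), k2=(-1.158, -0.063), k3=(-1.158, -0.063), k4=(-1.154, -0.076); state += dt/6·(k1+2k2+2k3+k4)
t=0.010: state=(2.148, 3.689)
t=0.020: state=(2.137, 3.688)
t=0.030: state=(2.125, 3.687)
continuing one RK4 step at a time; state shown every 20 steps (Δt=0.2):
t=0.200: state=(1.943, 3.629)
t=0.400: state=(1.764, 3.481)
t=0.600: state=(1.624, 3.273)
t=0.800: state=(1.524, 3.031)
t=1.000: state=(1.459, 2.778)
t=1.200: state=(1.426, 2.531)
t=1.400: state=(1.421, 2.300)
t=1.600: state=(1.442, 2.093)
t=1.800: state=(1.487, 1.912)
t=2.000: state=(1.554, 1.759)
t=2.200: state=(1.642, 1.634)
t=2.400: state=(1.751, 1.537)
t=2.600: state=(1.881, 1.468)
t=2.800: state=(2.028, 1.426)
t=3.000: state=(2.193, 1.413)
t=3.200: state=(2.370, 1.431)
t=3.400: state=(2.555, 1.483)
t=3.600: state=(2.738, 1.572)
t=3.800: state=(2.908, 1.705)
t=4.000: state=(3.049, 1.885)
t=4.200: state=(3.144, 2.117)
t=4.400: state=(3.175, 2.396)
t=4.600: state=(3.129, 2.709)
t=4.800: state=(3.005, 3.031)
t=5.000: state=(2.813, 3.323)
t=5.200: state=(2.578, 3.546)
t=5.400: state=(2.329, 3.670)
t=5.570: state=(2.126, 3.687)
largest grid value and its neighbours: x(4.370)=3.17505, x(4.380)=3.17524, x(4.390)=3.17523
parabola through these three points peaks at t≈4.385 with x≈3.17525

max x = 3.175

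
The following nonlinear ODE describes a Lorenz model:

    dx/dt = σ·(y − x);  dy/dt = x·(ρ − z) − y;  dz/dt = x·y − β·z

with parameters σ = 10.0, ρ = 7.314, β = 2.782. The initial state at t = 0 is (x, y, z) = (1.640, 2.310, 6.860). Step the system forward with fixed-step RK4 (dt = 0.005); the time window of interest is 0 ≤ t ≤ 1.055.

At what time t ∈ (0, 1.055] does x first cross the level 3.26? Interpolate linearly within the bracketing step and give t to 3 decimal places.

t = 0.436

t=0.000: state=(1.640, 2.310, 6.860)
step 1 (dt=0.005): k1=(6.700, -1.565, -15.296), k2=(6.493, -1.491, -15.158), k3=(6.500, -1.492, -15.159), k4=(6.300, -1.416, -15.023); state += dt/6·(k1+2k2+2k3+k4)
t=0.005: state=(1.672, 2.303, 6.784)
t=0.010: state=(1.703, 2.296, 6.710)
t=0.015: state=(1.732, 2.290, 6.637)
continuing one RK4 step at a time; state shown every 10 steps (Δt=0.05):
t=0.050: state=(1.892, 2.269, 6.159)
t=0.100: state=(2.045, 2.299, 5.569)
t=0.150: state=(2.163, 2.393, 5.076)
t=0.200: state=(2.284, 2.542, 4.673)
t=0.250: state=(2.426, 2.740, 4.356)
t=0.300: state=(2.600, 2.984, 4.126)
t=0.350: state=(2.811, 3.269, 3.985)
t=0.400: state=(3.058, 3.590, 3.938)
t=0.435: state=(3.253, 3.832, 3.964)
next step: t=0.440: state=(3.282, 3.868, 3.971) — x has crossed 3.26
linear interpolation between t=0.435 (3.25305) and t=0.440 (3.28217) → t≈0.436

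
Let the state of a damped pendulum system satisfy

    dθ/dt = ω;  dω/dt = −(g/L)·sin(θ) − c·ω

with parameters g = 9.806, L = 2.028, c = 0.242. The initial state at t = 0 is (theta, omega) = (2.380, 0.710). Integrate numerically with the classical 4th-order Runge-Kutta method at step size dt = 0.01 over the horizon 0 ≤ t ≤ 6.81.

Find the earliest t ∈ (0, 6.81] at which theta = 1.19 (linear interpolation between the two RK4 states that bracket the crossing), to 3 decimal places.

t=0.000: state=(2.380, 0.710)
step 1 (dt=0.01): k1=(0.710, -3.509), k2=(0.692, -3.492), k3=(0.693, -3.492), k4=(0.675, -3.476); state += dt/6·(k1+2k2+2k3+k4)
t=0.010: state=(2.387, 0.675)
t=0.020: state=(2.394, 0.640)
t=0.030: state=(2.400, 0.606)
continuing one RK4 step at a time; state shown every 25 steps (Δt=0.25):
t=0.250: state=(2.455, -0.094)
t=0.500: state=(2.335, -0.871)
t=0.750: state=(2.009, -1.771)
t=1.000: state=(1.437, -2.807)
t=1.080: state=(1.200, -3.124)
next step: t=1.090: state=(1.168, -3.161) — theta has crossed 1.19
linear interpolation between t=1.080 (1.19991) and t=1.090 (1.16849) → t≈1.083

t = 1.083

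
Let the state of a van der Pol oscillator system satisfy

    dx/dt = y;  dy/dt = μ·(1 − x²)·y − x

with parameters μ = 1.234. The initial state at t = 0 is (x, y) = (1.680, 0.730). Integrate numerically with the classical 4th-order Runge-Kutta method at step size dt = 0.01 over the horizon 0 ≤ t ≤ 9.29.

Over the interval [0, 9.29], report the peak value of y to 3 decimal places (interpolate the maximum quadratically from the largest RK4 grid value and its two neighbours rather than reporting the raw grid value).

t=0.000: state=(1.680, 0.730)
step 1 (dt=0.01): k1=(0.730, -3.322), k2=(0.713, -3.299), k3=(0.714, -3.299), k4=(0.697, -3.275); state += dt/6·(k1+2k2+2k3+k4)
t=0.010: state=(1.687, 0.697)
t=0.020: state=(1.694, 0.665)
t=0.030: state=(1.700, 0.632)
continuing one RK4 step at a time; state shown every 50 steps (Δt=0.5):
t=0.500: state=(1.740, -0.289)
t=1.000: state=(1.502, -0.626)
t=1.500: state=(1.116, -0.942)
t=2.000: state=(0.506, -1.595)
t=2.500: state=(-0.595, -2.818)
t=3.000: state=(-1.809, -1.332)
t=3.500: state=(-1.988, 0.225)
t=4.000: state=(-1.784, 0.529)
t=4.500: state=(-1.475, 0.714)
t=5.000: state=(-1.049, 1.031)
t=5.500: state=(-0.374, 1.782)
t=6.000: state=(0.834, 2.923)
t=6.500: state=(1.908, 0.898)
t=7.000: state=(1.971, -0.311)
t=7.500: state=(1.744, -0.557)
t=8.000: state=(1.421, -0.748)
t=8.500: state=(0.969, -1.105)
t=9.000: state=(0.234, -1.962)
t=9.290: state=(-0.449, -2.736)
largest grid value and its neighbours: y(6.000)=2.92334, y(6.010)=2.92495, y(6.020)=2.92445
parabola through these three points peaks at t≈6.013 with y≈2.92503

max y = 2.925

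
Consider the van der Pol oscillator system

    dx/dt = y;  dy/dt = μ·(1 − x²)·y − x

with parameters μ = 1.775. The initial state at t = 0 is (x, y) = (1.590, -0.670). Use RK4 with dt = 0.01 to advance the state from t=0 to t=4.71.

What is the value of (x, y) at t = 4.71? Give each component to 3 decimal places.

(x, y) = (-0.748, 1.245)

t=0.000: state=(1.590, -0.670)
step 1 (dt=0.01): k1=(-0.670, 0.227), k2=(-0.669, 0.215), k3=(-0.669, 0.215), k4=(-0.668, 0.203); state += dt/6·(k1+2k2+2k3+k4)
t=0.010: state=(1.583, -0.668)
t=0.020: state=(1.577, -0.666)
t=0.030: state=(1.570, -0.664)
continuing one RK4 step at a time; state shown every 20 steps (Δt=0.2):
t=0.200: state=(1.458, -0.664)
t=0.400: state=(1.321, -0.715)
t=0.600: state=(1.168, -0.816)
t=0.800: state=(0.990, -0.979)
t=1.000: state=(0.770, -1.243)
t=1.200: state=(0.482, -1.677)
t=1.400: state=(0.081, -2.381)
t=1.600: state=(-0.486, -3.281)
t=1.800: state=(-1.184, -3.441)
t=2.000: state=(-1.744, -1.980)
t=2.200: state=(-1.983, -0.552)
t=2.400: state=(-2.022, 0.058)
t=2.600: state=(-1.986, 0.266)
t=2.800: state=(-1.923, 0.346)
t=3.000: state=(-1.850, 0.388)
t=3.200: state=(-1.769, 0.423)
t=3.400: state=(-1.681, 0.459)
t=3.600: state=(-1.585, 0.502)
t=3.800: state=(-1.479, 0.556)
t=4.000: state=(-1.361, 0.627)
t=4.200: state=(-1.226, 0.725)
t=4.400: state=(-1.068, 0.865)
t=4.600: state=(-0.875, 1.078)
t=4.710: state=(-0.748, 1.245)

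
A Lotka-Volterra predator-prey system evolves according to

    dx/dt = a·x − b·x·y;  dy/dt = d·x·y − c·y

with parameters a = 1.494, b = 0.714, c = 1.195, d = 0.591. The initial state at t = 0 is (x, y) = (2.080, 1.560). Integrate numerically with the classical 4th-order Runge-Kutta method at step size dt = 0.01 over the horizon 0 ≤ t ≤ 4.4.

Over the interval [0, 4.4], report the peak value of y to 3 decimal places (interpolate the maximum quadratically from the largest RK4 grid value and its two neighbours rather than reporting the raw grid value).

t=0.000: state=(2.080, 1.560)
step 1 (dt=0.01): k1=(0.791, 0.053), k2=(0.792, 0.057), k3=(0.792, 0.057), k4=(0.793, 0.061); state += dt/6·(k1+2k2+2k3+k4)
t=0.010: state=(2.088, 1.561)
t=0.020: state=(2.096, 1.561)
t=0.030: state=(2.104, 1.562)
continuing one RK4 step at a time; state shown every 20 steps (Δt=0.2):
t=0.200: state=(2.241, 1.586)
t=0.400: state=(2.400, 1.643)
t=0.600: state=(2.544, 1.733)
t=0.800: state=(2.656, 1.856)
t=1.000: state=(2.718, 2.009)
t=1.200: state=(2.717, 2.183)
t=1.400: state=(2.648, 2.361)
t=1.600: state=(2.518, 2.525)
t=1.800: state=(2.345, 2.651)
t=2.000: state=(2.152, 2.723)
t=2.200: state=(1.964, 2.734)
t=2.400: state=(1.797, 2.688)
t=2.600: state=(1.661, 2.596)
t=2.800: state=(1.559, 2.471)
t=3.000: state=(1.492, 2.330)
t=3.200: state=(1.457, 2.183)
t=3.400: state=(1.453, 2.041)
t=3.600: state=(1.478, 1.910)
t=3.800: state=(1.530, 1.796)
t=4.000: state=(1.607, 1.702)
t=4.200: state=(1.708, 1.630)
t=4.400: state=(1.832, 1.582)
largest grid value and its neighbours: y(2.130)=2.73694, y(2.140)=2.73697, y(2.150)=2.73685
parabola through these three points peaks at t≈2.137 with y≈2.73698

max y = 2.737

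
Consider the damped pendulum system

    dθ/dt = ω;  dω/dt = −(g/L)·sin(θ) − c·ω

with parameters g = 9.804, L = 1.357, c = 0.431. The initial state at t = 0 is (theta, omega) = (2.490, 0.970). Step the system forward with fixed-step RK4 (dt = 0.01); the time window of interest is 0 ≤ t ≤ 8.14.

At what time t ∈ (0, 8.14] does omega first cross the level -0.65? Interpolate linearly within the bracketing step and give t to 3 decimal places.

t=0.000: state=(2.490, 0.970)
step 1 (dt=0.01): k1=(0.970, -4.800), k2=(0.946, -4.761), k3=(0.946, -4.762), k4=(0.922, -4.724); state += dt/6·(k1+2k2+2k3+k4)
t=0.010: state=(2.499, 0.922)
t=0.020: state=(2.508, 0.876)
t=0.030: state=(2.517, 0.829)
t=0.400: state=(2.548, -0.616)
next step: t=0.410: state=(2.541, -0.654) — omega has crossed -0.65
linear interpolation between t=0.400 (-0.61571) and t=0.410 (-0.65361) → t≈0.409

t = 0.409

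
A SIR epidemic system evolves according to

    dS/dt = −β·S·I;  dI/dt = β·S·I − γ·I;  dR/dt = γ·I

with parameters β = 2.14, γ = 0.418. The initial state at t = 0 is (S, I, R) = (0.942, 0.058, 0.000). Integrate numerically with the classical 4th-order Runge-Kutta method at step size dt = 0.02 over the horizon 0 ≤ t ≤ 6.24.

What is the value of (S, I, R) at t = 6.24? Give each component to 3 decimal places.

(S, I, R) = (0.014, 0.162, 0.824)

t=0.000: state=(0.942, 0.058, 0.000)
step 1 (dt=0.02): k1=(-0.117, 0.093, 0.024), k2=(-0.119, 0.094, 0.025), k3=(-0.119, 0.094, 0.025), k4=(-0.120, 0.095, 0.025); state += dt/6·(k1+2k2+2k3+k4)
t=0.020: state=(0.940, 0.060, 0.000)
t=0.040: state=(0.937, 0.062, 0.001)
t=0.060: state=(0.935, 0.064, 0.002)
continuing one RK4 step at a time; state shown every 25 steps (Δt=0.5):
t=0.500: state=(0.858, 0.124, 0.018)
t=1.000: state=(0.711, 0.234, 0.055)
t=1.500: state=(0.515, 0.367, 0.118)
t=2.000: state=(0.328, 0.466, 0.206)
t=2.500: state=(0.195, 0.497, 0.308)
t=3.000: state=(0.116, 0.475, 0.410)
t=3.500: state=(0.071, 0.425, 0.504)
t=4.000: state=(0.047, 0.366, 0.587)
t=4.500: state=(0.033, 0.310, 0.657)
t=5.000: state=(0.024, 0.259, 0.717)
t=5.500: state=(0.019, 0.215, 0.766)
t=6.000: state=(0.015, 0.178, 0.807)
t=6.240: state=(0.014, 0.162, 0.824)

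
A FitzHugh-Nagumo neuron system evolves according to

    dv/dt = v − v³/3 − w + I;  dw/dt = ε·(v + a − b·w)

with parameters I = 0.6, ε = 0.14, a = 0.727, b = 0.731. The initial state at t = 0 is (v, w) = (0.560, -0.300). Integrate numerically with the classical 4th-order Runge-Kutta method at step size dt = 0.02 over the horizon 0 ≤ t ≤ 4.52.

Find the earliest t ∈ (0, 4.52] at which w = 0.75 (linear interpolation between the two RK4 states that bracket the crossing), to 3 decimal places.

t = 3.376

t=0.000: state=(0.560, -0.300)
step 1 (dt=0.02): k1=(1.401, 0.211), k2=(1.409, 0.213), k3=(1.409, 0.213), k4=(1.416, 0.214); state += dt/6·(k1+2k2+2k3+k4)
t=0.020: state=(0.588, -0.296)
t=0.040: state=(0.617, -0.291)
t=0.060: state=(0.645, -0.287)
continuing one RK4 step at a time; state shown every 10 steps (Δt=0.2):
t=0.200: state=(0.852, -0.254)
t=0.400: state=(1.150, -0.201)
t=0.600: state=(1.418, -0.141)
t=0.800: state=(1.626, -0.076)
t=1.000: state=(1.766, -0.007)
t=1.200: state=(1.847, 0.063)
t=1.400: state=(1.885, 0.134)
t=1.600: state=(1.898, 0.204)
t=1.800: state=(1.894, 0.273)
t=2.000: state=(1.882, 0.340)
t=2.200: state=(1.864, 0.405)
t=2.400: state=(1.843, 0.468)
t=2.600: state=(1.820, 0.529)
t=2.800: state=(1.796, 0.589)
t=3.000: state=(1.771, 0.647)
t=3.200: state=(1.745, 0.702)
t=3.360: state=(1.724, 0.746)
next step: t=3.380: state=(1.722, 0.751) — w has crossed 0.75
linear interpolation between t=3.360 (0.74570) and t=3.380 (0.75103) → t≈3.376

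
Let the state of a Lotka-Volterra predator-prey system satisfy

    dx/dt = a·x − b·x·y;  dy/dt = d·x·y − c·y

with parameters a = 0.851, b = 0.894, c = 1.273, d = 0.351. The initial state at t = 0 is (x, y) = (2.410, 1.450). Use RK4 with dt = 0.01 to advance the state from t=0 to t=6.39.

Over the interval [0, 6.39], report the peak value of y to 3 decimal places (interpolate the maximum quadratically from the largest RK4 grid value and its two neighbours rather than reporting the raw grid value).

max y = 1.713

t=0.000: state=(2.410, 1.450)
step 1 (dt=0.01): k1=(-1.073, -0.619), k2=(-1.064, -0.621), k3=(-1.064, -0.621), k4=(-1.055, -0.622); state += dt/6·(k1+2k2+2k3+k4)
t=0.010: state=(2.399, 1.444)
t=0.020: state=(2.389, 1.438)
t=0.030: state=(2.379, 1.431)
continuing one RK4 step at a time; state shown every 25 steps (Δt=0.25):
t=0.250: state=(2.195, 1.290)
t=0.500: state=(2.072, 1.131)
t=0.750: state=(2.024, 0.984)
t=1.000: state=(2.040, 0.855)
t=1.250: state=(2.110, 0.746)
t=1.500: state=(2.233, 0.656)
t=1.750: state=(2.405, 0.585)
t=2.000: state=(2.628, 0.530)
t=2.250: state=(2.901, 0.492)
t=2.500: state=(3.224, 0.468)
t=2.750: state=(3.597, 0.459)
t=3.000: state=(4.015, 0.466)
t=3.250: state=(4.464, 0.492)
t=3.500: state=(4.924, 0.540)
t=3.750: state=(5.356, 0.617)
t=4.000: state=(5.704, 0.729)
t=4.250: state=(5.897, 0.884)
t=4.500: state=(5.862, 1.079)
t=4.750: state=(5.561, 1.298)
t=5.000: state=(5.026, 1.505)
t=5.250: state=(4.362, 1.653)
t=5.500: state=(3.698, 1.712)
t=5.750: state=(3.127, 1.679)
t=6.000: state=(2.686, 1.574)
t=6.250: state=(2.374, 1.429)
t=6.390: state=(2.249, 1.339)
largest grid value and its neighbours: y(5.520)=1.71278, y(5.530)=1.71283, y(5.540)=1.71274
parabola through these three points peaks at t≈5.529 with y≈1.71283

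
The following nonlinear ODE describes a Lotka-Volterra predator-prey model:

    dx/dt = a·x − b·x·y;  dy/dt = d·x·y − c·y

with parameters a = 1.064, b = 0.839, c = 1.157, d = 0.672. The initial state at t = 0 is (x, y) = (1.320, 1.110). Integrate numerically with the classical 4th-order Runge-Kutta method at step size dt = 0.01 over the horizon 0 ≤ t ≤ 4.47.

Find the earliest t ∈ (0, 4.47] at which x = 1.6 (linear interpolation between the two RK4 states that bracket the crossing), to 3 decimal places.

t=0.000: state=(1.320, 1.110)
step 1 (dt=0.01): k1=(0.175, -0.300), k2=(0.177, -0.299), k3=(0.177, -0.299), k4=(0.179, -0.298); state += dt/6·(k1+2k2+2k3+k4)
t=0.010: state=(1.322, 1.107)
t=0.020: state=(1.324, 1.104)
t=0.030: state=(1.325, 1.101)
continuing one RK4 step at a time; state shown every 20 steps (Δt=0.2):
t=0.200: state=(1.362, 1.054)
t=0.400: state=(1.417, 1.008)
t=0.600: state=(1.485, 0.972)
t=0.800: state=(1.565, 0.947)
t=0.880: state=(1.599, 0.940)
next step: t=0.890: state=(1.603, 0.939) — x has crossed 1.6
linear interpolation between t=0.880 (1.59902) and t=0.890 (1.60344) → t≈0.882

t = 0.882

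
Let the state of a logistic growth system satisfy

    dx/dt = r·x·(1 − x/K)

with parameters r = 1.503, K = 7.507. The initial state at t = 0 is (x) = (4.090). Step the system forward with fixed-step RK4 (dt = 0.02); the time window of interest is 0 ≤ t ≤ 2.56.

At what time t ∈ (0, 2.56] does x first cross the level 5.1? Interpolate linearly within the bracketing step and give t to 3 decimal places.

t = 0.380

t=0.000: state=(4.090)
step 1 (dt=0.02): k1=(2.798), k2=(2.794), k3=(2.794), k4=(2.790); state += dt/6·(k1+2k2+2k3+k4)
t=0.020: state=(4.146)
t=0.040: state=(4.202)
t=0.060: state=(4.257)
continuing one RK4 step at a time; state shown every 5 steps (Δt=0.1):
t=0.100: state=(4.367)
t=0.200: state=(4.638)
t=0.300: state=(4.899)
t=0.360: state=(5.051)
next step: t=0.380: state=(5.100) — x has crossed 5.1
linear interpolation between t=0.360 (5.05069) and t=0.380 (5.10010) → t≈0.380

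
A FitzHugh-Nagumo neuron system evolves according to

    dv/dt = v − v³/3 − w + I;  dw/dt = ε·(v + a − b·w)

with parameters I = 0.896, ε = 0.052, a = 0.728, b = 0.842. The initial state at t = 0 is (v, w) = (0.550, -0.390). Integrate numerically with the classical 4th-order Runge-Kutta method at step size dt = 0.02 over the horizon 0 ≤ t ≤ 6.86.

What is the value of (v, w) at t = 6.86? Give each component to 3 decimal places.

(v, w) = (1.907, 0.534)

t=0.000: state=(0.550, -0.390)
step 1 (dt=0.02): k1=(1.781, 0.084), k2=(1.792, 0.084), k3=(1.792, 0.084), k4=(1.803, 0.085); state += dt/6·(k1+2k2+2k3+k4)
t=0.020: state=(0.586, -0.388)
t=0.040: state=(0.622, -0.387)
t=0.060: state=(0.659, -0.385)
continuing one RK4 step at a time; state shown every 25 steps (Δt=0.5):
t=0.500: state=(1.476, -0.337)
t=1.000: state=(1.998, -0.265)
t=1.500: state=(2.111, -0.187)
t=2.000: state=(2.113, -0.110)
t=2.500: state=(2.095, -0.034)
t=3.000: state=(2.074, 0.039)
t=3.500: state=(2.053, 0.110)
t=4.000: state=(2.031, 0.178)
t=4.500: state=(2.009, 0.245)
t=5.000: state=(1.987, 0.310)
t=5.500: state=(1.966, 0.373)
t=6.000: state=(1.944, 0.434)
t=6.500: state=(1.923, 0.493)
t=6.860: state=(1.907, 0.534)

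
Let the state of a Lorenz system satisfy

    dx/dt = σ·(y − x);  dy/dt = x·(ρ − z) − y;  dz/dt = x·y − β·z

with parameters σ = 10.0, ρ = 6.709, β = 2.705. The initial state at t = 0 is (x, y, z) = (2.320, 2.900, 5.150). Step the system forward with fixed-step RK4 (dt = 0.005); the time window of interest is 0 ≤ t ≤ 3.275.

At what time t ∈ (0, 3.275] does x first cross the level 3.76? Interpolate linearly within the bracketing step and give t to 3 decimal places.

t = 0.380

t=0.000: state=(2.320, 2.900, 5.150)
step 1 (dt=0.005): k1=(5.800, 0.717, -7.203), k2=(5.673, 0.780, -7.108), k3=(5.678, 0.779, -7.109), k4=(5.555, 0.841, -7.015); state += dt/6·(k1+2k2+2k3+k4)
t=0.005: state=(2.348, 2.904, 5.114)
t=0.010: state=(2.376, 2.908, 5.080)
t=0.015: state=(2.402, 2.914, 5.046)
continuing one RK4 step at a time; state shown every 40 steps (Δt=0.2):
t=0.200: state=(3.073, 3.415, 4.338)
t=0.375: state=(3.740, 4.145, 4.524)
next step: t=0.380: state=(3.760, 4.165, 4.540) — x has crossed 3.76
linear interpolation between t=0.375 (3.73976) and t=0.380 (3.76002) → t≈0.380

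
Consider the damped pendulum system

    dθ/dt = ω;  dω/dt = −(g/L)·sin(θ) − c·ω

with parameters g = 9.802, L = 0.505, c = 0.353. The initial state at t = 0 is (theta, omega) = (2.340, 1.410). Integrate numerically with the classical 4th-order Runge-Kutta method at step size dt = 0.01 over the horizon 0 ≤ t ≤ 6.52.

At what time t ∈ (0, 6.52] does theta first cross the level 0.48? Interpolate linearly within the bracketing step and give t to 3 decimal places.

t = 0.619

t=0.000: state=(2.340, 1.410)
step 1 (dt=0.01): k1=(1.410, -14.443), k2=(1.338, -14.322), k3=(1.338, -14.327), k4=(1.267, -14.211); state += dt/6·(k1+2k2+2k3+k4)
t=0.010: state=(2.353, 1.267)
t=0.020: state=(2.365, 1.126)
t=0.030: state=(2.376, 0.987)
continuing one RK4 step at a time; state shown every 25 steps (Δt=0.25):
t=0.250: state=(2.274, -1.929)
t=0.500: state=(1.296, -6.032)
t=0.610: state=(0.546, -7.444)
next step: t=0.620: state=(0.471, -7.512) — theta has crossed 0.48
linear interpolation between t=0.610 (0.54590) and t=0.620 (0.47111) → t≈0.619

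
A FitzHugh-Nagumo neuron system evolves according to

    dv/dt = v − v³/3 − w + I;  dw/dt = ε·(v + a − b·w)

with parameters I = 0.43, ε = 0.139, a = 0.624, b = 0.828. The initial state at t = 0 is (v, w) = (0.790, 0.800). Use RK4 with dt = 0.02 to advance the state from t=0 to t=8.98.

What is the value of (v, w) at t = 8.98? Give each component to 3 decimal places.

t=0.000: state=(0.790, 0.800)
step 1 (dt=0.02): k1=(0.256, 0.104), k2=(0.256, 0.105), k3=(0.256, 0.105), k4=(0.255, 0.105); state += dt/6·(k1+2k2+2k3+k4)
t=0.020: state=(0.795, 0.802)
t=0.040: state=(0.800, 0.804)
t=0.060: state=(0.805, 0.806)
continuing one RK4 step at a time; state shown every 25 steps (Δt=0.5):
t=0.500: state=(0.914, 0.855)
t=1.000: state=(1.019, 0.915)
t=1.500: state=(1.092, 0.977)
t=2.000: state=(1.130, 1.040)
t=2.500: state=(1.133, 1.101)
t=3.000: state=(1.109, 1.157)
t=3.500: state=(1.062, 1.208)
t=4.000: state=(0.994, 1.252)
t=4.500: state=(0.906, 1.288)
t=5.000: state=(0.791, 1.316)
t=5.500: state=(0.641, 1.333)
t=6.000: state=(0.431, 1.337)
t=6.500: state=(0.118, 1.324)
t=7.000: state=(-0.374, 1.284)
t=7.500: state=(-1.064, 1.207)
t=8.000: state=(-1.653, 1.087)
t=8.500: state=(-1.880, 0.948)
t=8.980: state=(-1.908, 0.814)

(v, w) = (-1.908, 0.814)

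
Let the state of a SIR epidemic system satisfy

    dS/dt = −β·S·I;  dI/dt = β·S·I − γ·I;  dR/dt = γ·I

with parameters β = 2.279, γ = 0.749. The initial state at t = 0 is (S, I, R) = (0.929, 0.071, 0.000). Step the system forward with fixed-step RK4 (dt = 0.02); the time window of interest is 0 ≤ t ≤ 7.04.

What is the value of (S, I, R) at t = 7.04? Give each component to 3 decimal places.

t=0.000: state=(0.929, 0.071, 0.000)
step 1 (dt=0.02): k1=(-0.150, 0.097, 0.053), k2=(-0.152, 0.098, 0.054), k3=(-0.152, 0.098, 0.054), k4=(-0.154, 0.099, 0.055); state += dt/6·(k1+2k2+2k3+k4)
t=0.020: state=(0.926, 0.073, 0.001)
t=0.040: state=(0.923, 0.075, 0.002)
t=0.060: state=(0.920, 0.077, 0.003)
continuing one RK4 step at a time; state shown every 25 steps (Δt=0.5):
t=0.500: state=(0.829, 0.134, 0.037)
t=1.000: state=(0.679, 0.218, 0.103)
t=1.500: state=(0.506, 0.294, 0.200)
t=2.000: state=(0.353, 0.329, 0.318)
t=2.500: state=(0.244, 0.316, 0.440)
t=3.000: state=(0.174, 0.275, 0.551)
t=3.500: state=(0.131, 0.224, 0.645)
t=4.000: state=(0.104, 0.176, 0.720)
t=4.500: state=(0.087, 0.135, 0.778)
t=5.000: state=(0.076, 0.102, 0.822)
t=5.500: state=(0.069, 0.076, 0.855)
t=6.000: state=(0.064, 0.056, 0.880)
t=6.500: state=(0.060, 0.042, 0.898)
t=7.000: state=(0.058, 0.031, 0.911)
t=7.040: state=(0.058, 0.030, 0.912)

(S, I, R) = (0.058, 0.030, 0.912)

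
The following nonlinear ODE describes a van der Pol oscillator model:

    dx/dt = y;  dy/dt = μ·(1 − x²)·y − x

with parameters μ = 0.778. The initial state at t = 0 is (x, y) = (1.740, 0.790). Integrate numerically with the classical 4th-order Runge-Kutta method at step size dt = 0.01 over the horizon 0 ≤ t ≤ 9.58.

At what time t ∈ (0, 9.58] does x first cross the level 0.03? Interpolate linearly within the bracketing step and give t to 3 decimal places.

t = 2.192

t=0.000: state=(1.740, 0.790)
step 1 (dt=0.01): k1=(0.790, -2.986), k2=(0.775, -2.975), k3=(0.775, -2.975), k4=(0.760, -2.963); state += dt/6·(k1+2k2+2k3+k4)
t=0.010: state=(1.748, 0.760)
t=0.020: state=(1.755, 0.731)
t=0.030: state=(1.762, 0.701)
continuing one RK4 step at a time; state shown every 50 steps (Δt=0.5):
t=0.500: state=(1.831, -0.280)
t=1.000: state=(1.563, -0.744)
t=1.500: state=(1.098, -1.132)
t=2.000: state=(0.393, -1.739)
t=2.190: state=(0.034, -2.044)
next step: t=2.200: state=(0.014, -2.060) — x has crossed 0.03
linear interpolation between t=2.190 (0.03412) and t=2.200 (0.01360) → t≈2.192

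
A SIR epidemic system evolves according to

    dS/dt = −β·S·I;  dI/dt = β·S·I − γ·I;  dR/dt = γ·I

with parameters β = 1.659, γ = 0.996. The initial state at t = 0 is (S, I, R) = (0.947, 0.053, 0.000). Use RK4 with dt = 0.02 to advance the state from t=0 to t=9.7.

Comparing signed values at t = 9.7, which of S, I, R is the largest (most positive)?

t=0.000: state=(0.947, 0.053, 0.000)
step 1 (dt=0.02): k1=(-0.083, 0.030, 0.053), k2=(-0.084, 0.031, 0.053), k3=(-0.084, 0.031, 0.053), k4=(-0.084, 0.031, 0.053); state += dt/6·(k1+2k2+2k3+k4)
t=0.020: state=(0.945, 0.054, 0.001)
t=0.040: state=(0.944, 0.054, 0.002)
t=0.060: state=(0.942, 0.055, 0.003)
continuing one RK4 step at a time; state shown every 25 steps (Δt=0.5):
t=0.500: state=(0.900, 0.069, 0.030)
t=1.000: state=(0.844, 0.087, 0.069)
t=1.500: state=(0.780, 0.104, 0.117)
t=2.000: state=(0.711, 0.117, 0.172)
t=2.500: state=(0.643, 0.125, 0.232)
t=3.000: state=(0.579, 0.126, 0.295)
t=3.500: state=(0.523, 0.121, 0.356)
t=4.000: state=(0.475, 0.111, 0.414)
t=4.500: state=(0.436, 0.098, 0.466)
t=5.000: state=(0.404, 0.084, 0.512)
t=5.500: state=(0.379, 0.071, 0.550)
t=6.000: state=(0.359, 0.059, 0.583)
t=6.500: state=(0.343, 0.048, 0.609)
t=7.000: state=(0.331, 0.038, 0.630)
t=7.500: state=(0.322, 0.030, 0.647)
t=8.000: state=(0.315, 0.024, 0.661)
t=8.500: state=(0.309, 0.019, 0.672)
t=9.000: state=(0.305, 0.015, 0.680)
t=9.500: state=(0.302, 0.012, 0.687)
t=9.700: state=(0.301, 0.011, 0.689)
compare at T: S=0.301, I=0.011, R=0.689

largest component: R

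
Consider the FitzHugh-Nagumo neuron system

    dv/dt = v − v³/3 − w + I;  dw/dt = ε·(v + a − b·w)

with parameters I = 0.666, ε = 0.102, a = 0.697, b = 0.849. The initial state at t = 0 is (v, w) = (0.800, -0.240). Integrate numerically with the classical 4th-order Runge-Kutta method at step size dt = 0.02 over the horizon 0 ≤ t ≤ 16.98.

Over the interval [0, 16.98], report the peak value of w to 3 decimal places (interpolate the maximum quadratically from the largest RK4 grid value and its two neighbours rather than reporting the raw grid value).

max w = 1.536

t=0.000: state=(0.800, -0.240)
step 1 (dt=0.02): k1=(1.535, 0.173), k2=(1.539, 0.175), k3=(1.539, 0.175), k4=(1.542, 0.176); state += dt/6·(k1+2k2+2k3+k4)
t=0.020: state=(0.831, -0.237)
t=0.040: state=(0.862, -0.233)
t=0.060: state=(0.893, -0.229)
continuing one RK4 step at a time; state shown every 50 steps (Δt=1):
t=1.000: state=(1.879, -0.009)
t=2.000: state=(1.935, 0.249)
t=3.000: state=(1.855, 0.482)
t=4.000: state=(1.766, 0.687)
t=5.000: state=(1.675, 0.866)
t=6.000: state=(1.582, 1.021)
t=7.000: state=(1.487, 1.155)
t=8.000: state=(1.387, 1.267)
t=9.000: state=(1.279, 1.361)
t=10.000: state=(1.159, 1.435)
t=11.000: state=(1.017, 1.490)
t=12.000: state=(0.832, 1.526)
t=13.000: state=(0.548, 1.536)
t=14.000: state=(-0.027, 1.505)
t=15.000: state=(-1.263, 1.389)
t=16.000: state=(-1.904, 1.176)
t=16.980: state=(-1.892, 0.964)
largest grid value and its neighbours: w(12.820)=1.53611, w(12.840)=1.53611, w(12.860)=1.53610
parabola through these three points peaks at t≈12.834 with w≈1.53611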